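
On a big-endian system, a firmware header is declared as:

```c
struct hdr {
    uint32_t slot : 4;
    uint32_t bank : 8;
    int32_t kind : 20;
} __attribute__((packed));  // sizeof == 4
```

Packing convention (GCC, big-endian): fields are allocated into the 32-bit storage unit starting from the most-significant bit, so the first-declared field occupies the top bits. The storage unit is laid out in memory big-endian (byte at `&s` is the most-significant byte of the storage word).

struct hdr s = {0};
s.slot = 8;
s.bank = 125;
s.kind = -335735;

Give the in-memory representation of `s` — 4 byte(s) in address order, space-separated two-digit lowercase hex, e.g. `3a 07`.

87 da e0 89

slot (4b) val=8 bits=0x8 at bit 28: 0x80000000
bank (8b) val=125 bits=0x7d at bit 20: 0x87d00000
kind (20b) val=-335735 bits=0xae089 at bit 0: 0x87dae089
word = 0x87dae089 → big-endian bytes:
  [0]=0x87  [1]=0xda  [2]=0xe0  [3]=0x89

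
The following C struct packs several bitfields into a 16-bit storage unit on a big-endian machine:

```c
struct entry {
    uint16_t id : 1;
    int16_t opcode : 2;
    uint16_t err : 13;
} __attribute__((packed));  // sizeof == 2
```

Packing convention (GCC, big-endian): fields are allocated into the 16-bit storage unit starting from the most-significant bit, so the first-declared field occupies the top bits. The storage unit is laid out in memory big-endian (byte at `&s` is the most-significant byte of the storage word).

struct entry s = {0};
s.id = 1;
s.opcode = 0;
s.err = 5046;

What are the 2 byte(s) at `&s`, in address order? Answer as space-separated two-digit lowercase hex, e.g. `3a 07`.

id (1b) val=1 bits=0x1 at bit 15: 0x8000
opcode (2b) val=0 bits=0x0 at bit 13: 0x8000
err (13b) val=5046 bits=0x13b6 at bit 0: 0x93b6
word = 0x93b6 → big-endian bytes:
  [0]=0x93  [1]=0xb6

93 b6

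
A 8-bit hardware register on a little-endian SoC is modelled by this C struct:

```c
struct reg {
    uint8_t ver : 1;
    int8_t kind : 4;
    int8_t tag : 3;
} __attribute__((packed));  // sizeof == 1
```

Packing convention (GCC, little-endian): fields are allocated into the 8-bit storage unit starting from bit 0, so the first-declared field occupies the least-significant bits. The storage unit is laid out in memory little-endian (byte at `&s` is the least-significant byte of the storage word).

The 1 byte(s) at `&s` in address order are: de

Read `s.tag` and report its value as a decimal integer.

[0]=0xde (little-endian) → word 0xde
ver:1 @ bit 0 → (0xde>>0)&0x1 = 0x0
kind:4 @ bit 1 → (0xde>>1)&0xf = 0xf
tag:3 @ bit 5 → (0xde>>5)&0x7 = 0x6  ←
tag signed 3b, MSB=1: 6 - 8 = -2

-2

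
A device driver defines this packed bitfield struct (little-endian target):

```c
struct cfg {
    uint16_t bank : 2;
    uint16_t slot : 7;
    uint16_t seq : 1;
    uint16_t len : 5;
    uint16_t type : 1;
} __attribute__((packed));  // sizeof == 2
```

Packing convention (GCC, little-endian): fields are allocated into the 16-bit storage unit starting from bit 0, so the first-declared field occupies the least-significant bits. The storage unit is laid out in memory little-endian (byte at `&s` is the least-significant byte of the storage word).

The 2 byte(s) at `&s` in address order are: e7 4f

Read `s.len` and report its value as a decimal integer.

[0]=0xe7 [1]=0x4f (little-endian) → word 0x4fe7
bank:2 @ bit 0 → (0x4fe7>>0)&0x3 = 0x3
slot:7 @ bit 2 → (0x4fe7>>2)&0x7f = 0x79
seq:1 @ bit 9 → (0x4fe7>>9)&0x1 = 0x1
len:5 @ bit 10 → (0x4fe7>>10)&0x1f = 0x13  ←
type:1 @ bit 15 → (0x4fe7>>15)&0x1 = 0x0

19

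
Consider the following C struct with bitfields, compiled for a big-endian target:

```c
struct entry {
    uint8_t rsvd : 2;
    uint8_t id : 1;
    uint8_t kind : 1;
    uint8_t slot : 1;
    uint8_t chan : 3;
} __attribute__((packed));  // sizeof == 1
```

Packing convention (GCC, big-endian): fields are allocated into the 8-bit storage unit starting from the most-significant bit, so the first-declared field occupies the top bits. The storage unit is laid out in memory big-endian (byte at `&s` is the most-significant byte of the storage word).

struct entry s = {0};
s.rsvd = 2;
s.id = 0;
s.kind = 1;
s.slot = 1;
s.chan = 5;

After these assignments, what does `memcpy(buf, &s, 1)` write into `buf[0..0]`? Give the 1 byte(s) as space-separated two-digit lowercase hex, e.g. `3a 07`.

[6+:2] rsvd=2 & 0x3 = 0x2; word=0x80
[5+:1] id=0 & 0x1 = 0x0; word=0x80
[4+:1] kind=1 & 0x1 = 0x1; word=0x90
[3+:1] slot=1 & 0x1 = 0x1; word=0x98
[0+:3] chan=5 & 0x7 = 0x5; word=0x9d
word = 0x9d → big-endian bytes:
  [0]=0x9d

9d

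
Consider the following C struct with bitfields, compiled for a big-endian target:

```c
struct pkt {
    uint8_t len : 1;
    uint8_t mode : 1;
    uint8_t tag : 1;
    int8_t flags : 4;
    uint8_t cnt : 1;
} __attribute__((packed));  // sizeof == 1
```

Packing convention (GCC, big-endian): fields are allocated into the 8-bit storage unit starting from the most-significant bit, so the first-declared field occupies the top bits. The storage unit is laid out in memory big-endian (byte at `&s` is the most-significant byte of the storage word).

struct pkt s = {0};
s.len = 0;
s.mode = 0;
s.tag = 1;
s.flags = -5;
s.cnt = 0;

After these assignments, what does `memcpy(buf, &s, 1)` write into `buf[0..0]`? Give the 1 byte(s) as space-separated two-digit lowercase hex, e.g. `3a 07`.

36

len (1b) val=0 bits=0x0 at bit 7: 0x00
mode (1b) val=0 bits=0x0 at bit 6: 0x00
tag (1b) val=1 bits=0x1 at bit 5: 0x20
flags (4b) val=-5 bits=0xb at bit 1: 0x36
cnt (1b) val=0 bits=0x0 at bit 0: 0x36
word = 0x36 → big-endian bytes:
  [0]=0x36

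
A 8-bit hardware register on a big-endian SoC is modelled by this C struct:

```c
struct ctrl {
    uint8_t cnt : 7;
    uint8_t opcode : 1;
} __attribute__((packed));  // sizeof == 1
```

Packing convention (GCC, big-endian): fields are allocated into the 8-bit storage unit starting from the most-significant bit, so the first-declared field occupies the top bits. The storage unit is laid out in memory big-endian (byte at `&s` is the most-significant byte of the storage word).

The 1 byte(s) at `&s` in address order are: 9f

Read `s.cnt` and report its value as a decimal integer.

79

[0]=0x9f (big-endian) → word 0x9f
cnt:7 @ bit 1 → (0x9f>>1)&0x7f = 0x4f  ←
opcode:1 @ bit 0 → (0x9f>>0)&0x1 = 0x1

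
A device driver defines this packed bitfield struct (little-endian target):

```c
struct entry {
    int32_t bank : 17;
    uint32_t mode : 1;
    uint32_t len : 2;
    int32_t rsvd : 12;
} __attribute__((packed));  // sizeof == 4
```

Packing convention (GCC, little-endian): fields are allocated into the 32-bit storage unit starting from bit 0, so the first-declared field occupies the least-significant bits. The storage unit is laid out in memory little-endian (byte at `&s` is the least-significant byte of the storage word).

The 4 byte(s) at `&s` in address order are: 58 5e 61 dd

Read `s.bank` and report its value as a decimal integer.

[0]=0x58 [1]=0x5e [2]=0x61 [3]=0xdd (little-endian) → word 0xdd615e58
bank:17 @ bit 0 → (0xdd615e58>>0)&0x1ffff = 0x15e58  ←
mode:1 @ bit 17 → (0xdd615e58>>17)&0x1 = 0x0
len:2 @ bit 18 → (0xdd615e58>>18)&0x3 = 0x0
rsvd:12 @ bit 20 → (0xdd615e58>>20)&0xfff = 0xdd6
bank signed 17b, MSB=1: 89688 - 131072 = -41384

-41384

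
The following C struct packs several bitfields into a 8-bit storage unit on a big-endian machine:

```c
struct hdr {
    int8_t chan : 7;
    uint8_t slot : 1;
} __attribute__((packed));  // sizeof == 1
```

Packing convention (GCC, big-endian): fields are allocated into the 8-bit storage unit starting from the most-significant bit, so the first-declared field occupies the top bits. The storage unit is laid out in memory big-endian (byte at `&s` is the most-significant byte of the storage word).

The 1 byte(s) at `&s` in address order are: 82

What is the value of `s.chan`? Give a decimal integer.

-63

[0]=0x82 (big-endian) → word 0x82
chan [1+:7] = (word>>1) & 0x7f = 65  ←
slot [0+:1] = (word>>0) & 0x1 = 0
chan signed 7b, MSB=1: 65 - 128 = -63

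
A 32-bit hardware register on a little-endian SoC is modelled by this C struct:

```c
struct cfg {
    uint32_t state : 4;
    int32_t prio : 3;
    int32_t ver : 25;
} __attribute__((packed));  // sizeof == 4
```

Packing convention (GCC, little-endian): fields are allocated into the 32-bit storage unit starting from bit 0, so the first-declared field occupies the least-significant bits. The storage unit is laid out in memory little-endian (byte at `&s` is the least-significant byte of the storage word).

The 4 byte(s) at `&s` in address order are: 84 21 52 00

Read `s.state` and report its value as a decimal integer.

[0]=0x84 [1]=0x21 [2]=0x52 [3]=0x00 (little-endian) → word 0x00522184
state:4 @ bit 0 → (0x00522184>>0)&0xf = 0x4  ←
prio:3 @ bit 4 → (0x00522184>>4)&0x7 = 0x0
ver:25 @ bit 7 → (0x00522184>>7)&0x1ffffff = 0xa443

4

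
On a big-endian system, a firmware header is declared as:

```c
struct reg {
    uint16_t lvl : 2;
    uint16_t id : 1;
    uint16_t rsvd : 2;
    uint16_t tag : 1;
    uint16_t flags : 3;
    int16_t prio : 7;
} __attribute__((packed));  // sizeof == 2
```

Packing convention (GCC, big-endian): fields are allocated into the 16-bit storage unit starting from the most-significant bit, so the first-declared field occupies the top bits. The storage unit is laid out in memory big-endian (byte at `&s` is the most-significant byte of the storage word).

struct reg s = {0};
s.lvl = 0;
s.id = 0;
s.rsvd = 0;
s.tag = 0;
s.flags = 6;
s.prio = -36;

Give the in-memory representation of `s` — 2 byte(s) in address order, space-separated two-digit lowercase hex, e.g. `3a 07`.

03 5c

[14+:2] lvl=0 & 0x3 = 0x0; word=0x0000
[13+:1] id=0 & 0x1 = 0x0; word=0x0000
[11+:2] rsvd=0 & 0x3 = 0x0; word=0x0000
[10+:1] tag=0 & 0x1 = 0x0; word=0x0000
[7+:3] flags=6 & 0x7 = 0x6; word=0x0300
[0+:7] prio=-36 & 0x7f = 0x5c; word=0x035c
word = 0x035c → big-endian bytes:
  [0]=0x03  [1]=0x5c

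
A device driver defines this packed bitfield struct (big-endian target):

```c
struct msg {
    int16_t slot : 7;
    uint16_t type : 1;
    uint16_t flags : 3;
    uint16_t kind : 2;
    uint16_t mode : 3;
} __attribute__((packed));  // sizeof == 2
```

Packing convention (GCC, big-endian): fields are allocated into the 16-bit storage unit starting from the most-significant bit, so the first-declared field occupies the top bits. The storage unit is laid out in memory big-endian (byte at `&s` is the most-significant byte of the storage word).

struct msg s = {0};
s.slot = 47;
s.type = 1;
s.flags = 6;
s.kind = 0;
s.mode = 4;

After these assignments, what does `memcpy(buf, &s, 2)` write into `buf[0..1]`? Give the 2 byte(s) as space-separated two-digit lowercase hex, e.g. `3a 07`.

[9+:7] slot=47 & 0x7f = 0x2f; word=0x5e00
[8+:1] type=1 & 0x1 = 0x1; word=0x5f00
[5+:3] flags=6 & 0x7 = 0x6; word=0x5fc0
[3+:2] kind=0 & 0x3 = 0x0; word=0x5fc0
[0+:3] mode=4 & 0x7 = 0x4; word=0x5fc4
word = 0x5fc4 → big-endian bytes:
  [0]=0x5f  [1]=0xc4

5f c4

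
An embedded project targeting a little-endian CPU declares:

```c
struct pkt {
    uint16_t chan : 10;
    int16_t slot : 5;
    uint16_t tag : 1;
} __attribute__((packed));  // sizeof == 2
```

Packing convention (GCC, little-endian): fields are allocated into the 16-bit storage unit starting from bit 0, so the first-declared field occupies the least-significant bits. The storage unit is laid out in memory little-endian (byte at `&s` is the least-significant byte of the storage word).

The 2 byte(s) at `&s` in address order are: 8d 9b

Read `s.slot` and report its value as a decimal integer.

[0]=0x8d [1]=0x9b (little-endian) → word 0x9b8d
chan:10 @ bit 0 → (0x9b8d>>0)&0x3ff = 0x38d
slot:5 @ bit 10 → (0x9b8d>>10)&0x1f = 0x6  ←
tag:1 @ bit 15 → (0x9b8d>>15)&0x1 = 0x1
slot signed 5b, MSB=0: value = 6

6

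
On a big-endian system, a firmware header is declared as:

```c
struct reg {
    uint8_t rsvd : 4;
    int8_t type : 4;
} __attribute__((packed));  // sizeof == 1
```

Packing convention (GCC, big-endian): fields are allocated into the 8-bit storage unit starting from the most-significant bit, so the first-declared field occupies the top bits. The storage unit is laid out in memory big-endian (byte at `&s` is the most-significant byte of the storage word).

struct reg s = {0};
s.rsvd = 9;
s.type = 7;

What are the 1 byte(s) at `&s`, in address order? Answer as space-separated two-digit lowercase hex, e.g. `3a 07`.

97

rsvd (4b) val=9 bits=0x9 at bit 4: 0x90
type (4b) val=7 bits=0x7 at bit 0: 0x97
word = 0x97 → big-endian bytes:
  [0]=0x97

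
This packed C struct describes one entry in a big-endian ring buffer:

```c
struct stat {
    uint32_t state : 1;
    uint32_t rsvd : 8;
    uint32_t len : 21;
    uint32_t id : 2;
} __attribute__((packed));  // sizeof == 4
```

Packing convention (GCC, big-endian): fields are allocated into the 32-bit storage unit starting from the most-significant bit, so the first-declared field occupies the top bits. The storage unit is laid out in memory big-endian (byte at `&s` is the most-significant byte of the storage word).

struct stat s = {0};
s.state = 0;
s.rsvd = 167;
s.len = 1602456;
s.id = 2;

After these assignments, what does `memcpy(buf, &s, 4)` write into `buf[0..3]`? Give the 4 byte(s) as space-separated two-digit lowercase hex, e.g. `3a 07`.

53 e1 ce 62

state:1 = 0 → 0x0 << 31 → word 0x00000000
rsvd:8 = 167 → 0xa7 << 23 → word 0x53800000
len:21 = 1602456 → 0x187398 << 2 → word 0x53e1ce60
id:2 = 2 → 0x2 << 0 → word 0x53e1ce62
word = 0x53e1ce62 → big-endian bytes:
  [0]=0x53  [1]=0xe1  [2]=0xce  [3]=0x62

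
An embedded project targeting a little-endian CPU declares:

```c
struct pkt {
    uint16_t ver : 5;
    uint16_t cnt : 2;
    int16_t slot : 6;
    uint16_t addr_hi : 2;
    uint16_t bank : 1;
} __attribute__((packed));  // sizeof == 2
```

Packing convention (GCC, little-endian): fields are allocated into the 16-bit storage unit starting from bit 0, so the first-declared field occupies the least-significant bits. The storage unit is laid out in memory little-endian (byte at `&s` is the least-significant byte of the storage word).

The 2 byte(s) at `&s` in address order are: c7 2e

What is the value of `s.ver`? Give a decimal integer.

7

[0]=0xc7 [1]=0x2e (little-endian) → word 0x2ec7
ver [0+:5] = (word>>0) & 0x1f = 7  ←
cnt [5+:2] = (word>>5) & 0x3 = 2
slot [7+:6] = (word>>7) & 0x3f = 29
addr_hi [13+:2] = (word>>13) & 0x3 = 1
bank [15+:1] = (word>>15) & 0x1 = 0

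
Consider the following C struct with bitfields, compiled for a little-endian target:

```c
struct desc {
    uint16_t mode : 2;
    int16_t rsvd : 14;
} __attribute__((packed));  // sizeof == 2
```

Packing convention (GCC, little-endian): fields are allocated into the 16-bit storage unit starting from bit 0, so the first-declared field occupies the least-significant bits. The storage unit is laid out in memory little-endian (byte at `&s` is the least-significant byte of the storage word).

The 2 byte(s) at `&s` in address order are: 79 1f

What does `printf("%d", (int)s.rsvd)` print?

[0]=0x79 [1]=0x1f (little-endian) → word 0x1f79
mode:2 @ bit 0 → (0x1f79>>0)&0x3 = 0x1
rsvd:14 @ bit 2 → (0x1f79>>2)&0x3fff = 0x7de  ←
rsvd signed 14b, MSB=0: value = 2014

2014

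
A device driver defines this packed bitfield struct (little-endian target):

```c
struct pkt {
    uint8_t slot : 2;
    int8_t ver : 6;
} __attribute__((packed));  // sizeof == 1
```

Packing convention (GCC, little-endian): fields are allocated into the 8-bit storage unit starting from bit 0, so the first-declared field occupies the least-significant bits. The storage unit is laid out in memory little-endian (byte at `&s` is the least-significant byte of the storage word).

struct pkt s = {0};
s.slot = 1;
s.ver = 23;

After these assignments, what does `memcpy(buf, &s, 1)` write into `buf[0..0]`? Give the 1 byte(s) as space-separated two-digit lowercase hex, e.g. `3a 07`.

[0+:2] slot=1 & 0x3 = 0x1; word=0x01
[2+:6] ver=23 & 0x3f = 0x17; word=0x5d
word = 0x5d → little-endian bytes:
  [0]=0x5d

5d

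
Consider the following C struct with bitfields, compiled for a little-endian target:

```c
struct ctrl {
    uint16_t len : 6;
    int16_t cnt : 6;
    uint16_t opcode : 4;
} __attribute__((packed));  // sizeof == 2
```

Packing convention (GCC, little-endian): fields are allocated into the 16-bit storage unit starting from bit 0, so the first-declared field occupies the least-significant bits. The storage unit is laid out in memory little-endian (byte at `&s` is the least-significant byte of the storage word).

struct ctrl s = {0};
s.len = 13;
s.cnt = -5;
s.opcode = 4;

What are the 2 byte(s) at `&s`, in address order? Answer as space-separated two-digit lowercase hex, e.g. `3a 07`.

len:6 = 13 → 0xd << 0 → word 0x000d
cnt:6 = -5 → 0x3b << 6 → word 0x0ecd
opcode:4 = 4 → 0x4 << 12 → word 0x4ecd
word = 0x4ecd → little-endian bytes:
  [0]=0xcd  [1]=0x4e

cd 4e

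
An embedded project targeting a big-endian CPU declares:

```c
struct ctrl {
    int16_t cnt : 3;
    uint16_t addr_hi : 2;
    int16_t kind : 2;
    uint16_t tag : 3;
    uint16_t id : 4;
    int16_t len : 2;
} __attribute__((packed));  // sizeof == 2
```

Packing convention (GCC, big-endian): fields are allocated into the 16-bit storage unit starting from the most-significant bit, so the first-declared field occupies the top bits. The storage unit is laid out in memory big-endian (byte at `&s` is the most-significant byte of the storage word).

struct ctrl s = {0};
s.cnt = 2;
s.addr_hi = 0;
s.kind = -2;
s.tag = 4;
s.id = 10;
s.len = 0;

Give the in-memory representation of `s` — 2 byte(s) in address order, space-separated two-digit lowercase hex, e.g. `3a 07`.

cnt (3b) val=2 bits=0x2 at bit 13: 0x4000
addr_hi (2b) val=0 bits=0x0 at bit 11: 0x4000
kind (2b) val=-2 bits=0x2 at bit 9: 0x4400
tag (3b) val=4 bits=0x4 at bit 6: 0x4500
id (4b) val=10 bits=0xa at bit 2: 0x4528
len (2b) val=0 bits=0x0 at bit 0: 0x4528
word = 0x4528 → big-endian bytes:
  [0]=0x45  [1]=0x28

45 28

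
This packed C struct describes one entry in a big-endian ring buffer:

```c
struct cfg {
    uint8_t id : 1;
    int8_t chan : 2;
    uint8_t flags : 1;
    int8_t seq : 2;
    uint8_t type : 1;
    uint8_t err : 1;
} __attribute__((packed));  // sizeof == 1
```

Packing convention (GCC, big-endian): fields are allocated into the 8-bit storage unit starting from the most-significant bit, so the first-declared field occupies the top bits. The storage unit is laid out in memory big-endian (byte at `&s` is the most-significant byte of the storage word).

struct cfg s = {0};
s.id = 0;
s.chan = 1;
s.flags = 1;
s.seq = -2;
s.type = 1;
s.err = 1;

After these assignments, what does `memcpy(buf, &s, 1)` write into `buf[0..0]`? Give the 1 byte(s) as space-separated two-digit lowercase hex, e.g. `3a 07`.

id:1 = 0 → 0x0 << 7 → word 0x00
chan:2 = 1 → 0x1 << 5 → word 0x20
flags:1 = 1 → 0x1 << 4 → word 0x30
seq:2 = -2 → 0x2 << 2 → word 0x38
type:1 = 1 → 0x1 << 1 → word 0x3a
err:1 = 1 → 0x1 << 0 → word 0x3b
word = 0x3b → big-endian bytes:
  [0]=0x3b

3b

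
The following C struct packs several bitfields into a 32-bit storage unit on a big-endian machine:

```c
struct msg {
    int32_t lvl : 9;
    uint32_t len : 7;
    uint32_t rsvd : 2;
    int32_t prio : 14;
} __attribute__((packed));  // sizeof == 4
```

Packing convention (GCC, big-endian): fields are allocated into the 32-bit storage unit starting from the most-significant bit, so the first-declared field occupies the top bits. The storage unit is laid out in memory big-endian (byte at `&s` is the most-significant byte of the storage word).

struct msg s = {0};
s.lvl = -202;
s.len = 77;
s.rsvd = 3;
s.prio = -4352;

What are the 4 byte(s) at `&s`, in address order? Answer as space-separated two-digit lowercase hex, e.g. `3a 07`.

lvl (9b) val=-202 bits=0x136 at bit 23: 0x9b000000
len (7b) val=77 bits=0x4d at bit 16: 0x9b4d0000
rsvd (2b) val=3 bits=0x3 at bit 14: 0x9b4dc000
prio (14b) val=-4352 bits=0x2f00 at bit 0: 0x9b4def00
word = 0x9b4def00 → big-endian bytes:
  [0]=0x9b  [1]=0x4d  [2]=0xef  [3]=0x00

9b 4d ef 00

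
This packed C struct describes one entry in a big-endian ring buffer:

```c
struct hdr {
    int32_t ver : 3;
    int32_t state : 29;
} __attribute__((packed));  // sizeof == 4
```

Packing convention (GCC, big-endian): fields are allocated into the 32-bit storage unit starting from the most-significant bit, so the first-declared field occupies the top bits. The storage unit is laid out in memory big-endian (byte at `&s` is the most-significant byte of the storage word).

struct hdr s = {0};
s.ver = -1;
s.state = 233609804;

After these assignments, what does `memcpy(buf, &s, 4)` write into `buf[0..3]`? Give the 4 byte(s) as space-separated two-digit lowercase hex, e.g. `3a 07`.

[29+:3] ver=-1 & 0x7 = 0x7; word=0xe0000000
[0+:29] state=233609804 & 0x1fffffff = 0xdec9a4c; word=0xedec9a4c
word = 0xedec9a4c → big-endian bytes:
  [0]=0xed  [1]=0xec  [2]=0x9a  [3]=0x4c

ed ec 9a 4c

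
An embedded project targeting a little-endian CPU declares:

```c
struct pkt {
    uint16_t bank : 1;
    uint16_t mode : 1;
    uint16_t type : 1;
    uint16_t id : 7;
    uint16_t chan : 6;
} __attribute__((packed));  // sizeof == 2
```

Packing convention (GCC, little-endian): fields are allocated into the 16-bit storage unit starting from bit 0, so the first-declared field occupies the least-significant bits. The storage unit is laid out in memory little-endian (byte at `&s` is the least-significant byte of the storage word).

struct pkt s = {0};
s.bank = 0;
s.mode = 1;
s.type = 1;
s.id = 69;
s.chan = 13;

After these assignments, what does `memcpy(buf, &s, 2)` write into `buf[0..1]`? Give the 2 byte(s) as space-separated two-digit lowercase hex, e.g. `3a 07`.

2e 36

bank (1b) val=0 bits=0x0 at bit 0: 0x0000
mode (1b) val=1 bits=0x1 at bit 1: 0x0002
type (1b) val=1 bits=0x1 at bit 2: 0x0006
id (7b) val=69 bits=0x45 at bit 3: 0x022e
chan (6b) val=13 bits=0xd at bit 10: 0x362e
word = 0x362e → little-endian bytes:
  [0]=0x2e  [1]=0x36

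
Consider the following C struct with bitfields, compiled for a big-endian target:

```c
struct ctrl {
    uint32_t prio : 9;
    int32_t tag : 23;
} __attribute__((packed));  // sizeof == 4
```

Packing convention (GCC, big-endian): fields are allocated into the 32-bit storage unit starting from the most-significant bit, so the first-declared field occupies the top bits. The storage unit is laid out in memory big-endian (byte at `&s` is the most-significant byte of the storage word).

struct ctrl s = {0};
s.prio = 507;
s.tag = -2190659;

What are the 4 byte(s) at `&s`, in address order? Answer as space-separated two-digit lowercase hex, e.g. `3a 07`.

fd de 92 bd

prio (9b) val=507 bits=0x1fb at bit 23: 0xfd800000
tag (23b) val=-2190659 bits=0x5e92bd at bit 0: 0xfdde92bd
word = 0xfdde92bd → big-endian bytes:
  [0]=0xfd  [1]=0xde  [2]=0x92  [3]=0xbd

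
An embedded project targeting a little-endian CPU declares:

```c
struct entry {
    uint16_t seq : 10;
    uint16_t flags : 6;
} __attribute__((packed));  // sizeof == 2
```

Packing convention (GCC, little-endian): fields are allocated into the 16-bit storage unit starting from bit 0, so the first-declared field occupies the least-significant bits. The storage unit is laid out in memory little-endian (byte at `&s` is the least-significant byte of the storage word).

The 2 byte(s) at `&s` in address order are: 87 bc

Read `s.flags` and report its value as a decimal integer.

[0]=0x87 [1]=0xbc (little-endian) → word 0xbc87
seq [0+:10] = (word>>0) & 0x3ff = 135
flags [10+:6] = (word>>10) & 0x3f = 47  ←

47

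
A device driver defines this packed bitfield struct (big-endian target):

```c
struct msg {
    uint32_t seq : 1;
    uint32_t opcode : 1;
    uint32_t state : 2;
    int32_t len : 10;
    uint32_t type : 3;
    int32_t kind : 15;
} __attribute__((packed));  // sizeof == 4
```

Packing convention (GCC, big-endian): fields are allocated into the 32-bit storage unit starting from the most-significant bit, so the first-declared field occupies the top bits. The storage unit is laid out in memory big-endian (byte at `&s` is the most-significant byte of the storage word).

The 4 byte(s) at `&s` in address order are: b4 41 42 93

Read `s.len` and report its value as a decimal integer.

[0]=0xb4 [1]=0x41 [2]=0x42 [3]=0x93 (big-endian) → word 0xb4414293
seq [31+:1] = (word>>31) & 0x1 = 1
opcode [30+:1] = (word>>30) & 0x1 = 0
state [28+:2] = (word>>28) & 0x3 = 3
len [18+:10] = (word>>18) & 0x3ff = 272  ←
type [15+:3] = (word>>15) & 0x7 = 2
kind [0+:15] = (word>>0) & 0x7fff = 17043
len signed 10b, MSB=0: value = 272

272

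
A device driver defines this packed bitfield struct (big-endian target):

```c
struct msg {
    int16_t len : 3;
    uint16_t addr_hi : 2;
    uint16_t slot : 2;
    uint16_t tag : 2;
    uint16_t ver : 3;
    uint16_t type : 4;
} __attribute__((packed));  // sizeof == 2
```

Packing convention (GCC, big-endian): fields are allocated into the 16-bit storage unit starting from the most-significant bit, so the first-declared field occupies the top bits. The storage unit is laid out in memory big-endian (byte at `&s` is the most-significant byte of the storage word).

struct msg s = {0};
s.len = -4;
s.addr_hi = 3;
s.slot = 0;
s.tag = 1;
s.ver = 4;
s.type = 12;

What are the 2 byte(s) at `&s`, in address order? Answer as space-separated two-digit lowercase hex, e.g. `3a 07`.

98 cc

len:3 = -4 → 0x4 << 13 → word 0x8000
addr_hi:2 = 3 → 0x3 << 11 → word 0x9800
slot:2 = 0 → 0x0 << 9 → word 0x9800
tag:2 = 1 → 0x1 << 7 → word 0x9880
ver:3 = 4 → 0x4 << 4 → word 0x98c0
type:4 = 12 → 0xc << 0 → word 0x98cc
word = 0x98cc → big-endian bytes:
  [0]=0x98  [1]=0xcc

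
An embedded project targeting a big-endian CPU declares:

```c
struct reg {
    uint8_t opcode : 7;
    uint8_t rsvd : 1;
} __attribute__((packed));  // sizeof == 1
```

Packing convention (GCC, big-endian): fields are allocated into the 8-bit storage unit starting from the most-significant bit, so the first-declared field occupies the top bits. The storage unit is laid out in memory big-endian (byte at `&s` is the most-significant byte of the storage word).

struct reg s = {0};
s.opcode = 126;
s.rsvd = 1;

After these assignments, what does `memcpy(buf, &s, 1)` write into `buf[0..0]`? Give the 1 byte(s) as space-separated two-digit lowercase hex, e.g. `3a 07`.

opcode (7b) val=126 bits=0x7e at bit 1: 0xfc
rsvd (1b) val=1 bits=0x1 at bit 0: 0xfd
word = 0xfd → big-endian bytes:
  [0]=0xfd

fd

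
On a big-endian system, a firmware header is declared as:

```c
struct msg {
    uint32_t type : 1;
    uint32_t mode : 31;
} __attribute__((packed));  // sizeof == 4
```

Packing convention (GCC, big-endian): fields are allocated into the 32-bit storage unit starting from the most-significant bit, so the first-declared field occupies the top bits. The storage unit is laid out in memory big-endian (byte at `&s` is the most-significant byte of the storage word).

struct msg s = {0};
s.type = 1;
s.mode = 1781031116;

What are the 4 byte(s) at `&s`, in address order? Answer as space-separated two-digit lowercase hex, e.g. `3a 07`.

type:1 = 1 → 0x1 << 31 → word 0x80000000
mode:31 = 1781031116 → 0x6a2860cc << 0 → word 0xea2860cc
word = 0xea2860cc → big-endian bytes:
  [0]=0xea  [1]=0x28  [2]=0x60  [3]=0xcc

ea 28 60 cc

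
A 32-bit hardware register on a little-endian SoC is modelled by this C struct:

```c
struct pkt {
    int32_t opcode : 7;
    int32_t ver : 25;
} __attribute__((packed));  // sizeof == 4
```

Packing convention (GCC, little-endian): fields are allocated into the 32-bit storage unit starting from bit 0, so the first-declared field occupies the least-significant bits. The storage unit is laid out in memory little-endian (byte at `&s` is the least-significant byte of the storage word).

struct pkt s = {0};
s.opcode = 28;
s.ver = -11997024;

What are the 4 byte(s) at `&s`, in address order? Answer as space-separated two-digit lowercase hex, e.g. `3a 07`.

opcode:7 = 28 → 0x1c << 0 → word 0x0000001c
ver:25 = -11997024 → 0x148f0a0 << 7 → word 0xa478501c
word = 0xa478501c → little-endian bytes:
  [0]=0x1c  [1]=0x50  [2]=0x78  [3]=0xa4

1c 50 78 a4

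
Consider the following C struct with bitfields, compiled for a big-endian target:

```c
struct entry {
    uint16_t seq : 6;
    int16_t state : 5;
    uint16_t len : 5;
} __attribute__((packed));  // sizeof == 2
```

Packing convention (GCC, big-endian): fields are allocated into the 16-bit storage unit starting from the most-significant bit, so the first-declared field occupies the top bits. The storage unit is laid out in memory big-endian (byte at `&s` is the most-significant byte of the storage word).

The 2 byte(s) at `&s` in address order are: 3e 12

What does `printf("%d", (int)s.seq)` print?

[0]=0x3e [1]=0x12 (big-endian) → word 0x3e12
seq:6 @ bit 10 → (0x3e12>>10)&0x3f = 0xf  ←
state:5 @ bit 5 → (0x3e12>>5)&0x1f = 0x10
len:5 @ bit 0 → (0x3e12>>0)&0x1f = 0x12

15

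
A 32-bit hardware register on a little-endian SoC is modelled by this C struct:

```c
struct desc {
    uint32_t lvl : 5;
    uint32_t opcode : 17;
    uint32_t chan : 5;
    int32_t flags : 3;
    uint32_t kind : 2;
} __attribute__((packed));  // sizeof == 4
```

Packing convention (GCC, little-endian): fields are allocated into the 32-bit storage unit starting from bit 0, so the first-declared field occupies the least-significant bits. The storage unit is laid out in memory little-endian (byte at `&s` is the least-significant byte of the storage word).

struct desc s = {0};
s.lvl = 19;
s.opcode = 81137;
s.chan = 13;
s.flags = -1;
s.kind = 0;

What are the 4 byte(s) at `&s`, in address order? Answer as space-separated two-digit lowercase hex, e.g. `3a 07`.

lvl:5 = 19 → 0x13 << 0 → word 0x00000013
opcode:17 = 81137 → 0x13cf1 << 5 → word 0x00279e33
chan:5 = 13 → 0xd << 22 → word 0x03679e33
flags:3 = -1 → 0x7 << 27 → word 0x3b679e33
kind:2 = 0 → 0x0 << 30 → word 0x3b679e33
word = 0x3b679e33 → little-endian bytes:
  [0]=0x33  [1]=0x9e  [2]=0x67  [3]=0x3b

33 9e 67 3b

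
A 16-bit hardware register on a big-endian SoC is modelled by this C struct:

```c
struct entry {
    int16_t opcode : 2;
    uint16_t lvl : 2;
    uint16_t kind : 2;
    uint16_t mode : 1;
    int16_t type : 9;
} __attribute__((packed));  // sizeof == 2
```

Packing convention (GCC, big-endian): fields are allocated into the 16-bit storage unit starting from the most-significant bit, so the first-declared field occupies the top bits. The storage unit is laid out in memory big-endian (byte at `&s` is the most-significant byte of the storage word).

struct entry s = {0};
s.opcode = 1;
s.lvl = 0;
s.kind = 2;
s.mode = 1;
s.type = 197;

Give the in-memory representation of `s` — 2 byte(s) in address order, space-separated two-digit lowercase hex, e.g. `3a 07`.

opcode:2 = 1 → 0x1 << 14 → word 0x4000
lvl:2 = 0 → 0x0 << 12 → word 0x4000
kind:2 = 2 → 0x2 << 10 → word 0x4800
mode:1 = 1 → 0x1 << 9 → word 0x4a00
type:9 = 197 → 0xc5 << 0 → word 0x4ac5
word = 0x4ac5 → big-endian bytes:
  [0]=0x4a  [1]=0xc5

4a c5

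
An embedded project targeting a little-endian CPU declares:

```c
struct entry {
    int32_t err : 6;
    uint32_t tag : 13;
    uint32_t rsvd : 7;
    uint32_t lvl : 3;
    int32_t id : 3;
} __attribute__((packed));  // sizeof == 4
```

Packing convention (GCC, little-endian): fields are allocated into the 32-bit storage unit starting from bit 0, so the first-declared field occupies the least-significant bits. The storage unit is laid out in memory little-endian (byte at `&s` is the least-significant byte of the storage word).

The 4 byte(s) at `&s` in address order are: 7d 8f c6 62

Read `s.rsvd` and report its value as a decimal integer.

[0]=0x7d [1]=0x8f [2]=0xc6 [3]=0x62 (little-endian) → word 0x62c68f7d
err:6 @ bit 0 → (0x62c68f7d>>0)&0x3f = 0x3d
tag:13 @ bit 6 → (0x62c68f7d>>6)&0x1fff = 0x1a3d
rsvd:7 @ bit 19 → (0x62c68f7d>>19)&0x7f = 0x58  ←
lvl:3 @ bit 26 → (0x62c68f7d>>26)&0x7 = 0x0
id:3 @ bit 29 → (0x62c68f7d>>29)&0x7 = 0x3

88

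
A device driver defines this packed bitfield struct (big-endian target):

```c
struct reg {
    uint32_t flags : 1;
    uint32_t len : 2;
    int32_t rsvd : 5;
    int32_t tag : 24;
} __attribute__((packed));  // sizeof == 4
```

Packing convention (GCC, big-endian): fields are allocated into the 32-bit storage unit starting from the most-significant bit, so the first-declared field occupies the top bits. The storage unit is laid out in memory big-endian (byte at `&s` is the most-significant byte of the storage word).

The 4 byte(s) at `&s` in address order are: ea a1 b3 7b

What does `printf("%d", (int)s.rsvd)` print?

10

[0]=0xea [1]=0xa1 [2]=0xb3 [3]=0x7b (big-endian) → word 0xeaa1b37b
flags [31+:1] = (word>>31) & 0x1 = 1
len [29+:2] = (word>>29) & 0x3 = 3
rsvd [24+:5] = (word>>24) & 0x1f = 10  ←
tag [0+:24] = (word>>0) & 0xffffff = 10597243
rsvd signed 5b, MSB=0: value = 10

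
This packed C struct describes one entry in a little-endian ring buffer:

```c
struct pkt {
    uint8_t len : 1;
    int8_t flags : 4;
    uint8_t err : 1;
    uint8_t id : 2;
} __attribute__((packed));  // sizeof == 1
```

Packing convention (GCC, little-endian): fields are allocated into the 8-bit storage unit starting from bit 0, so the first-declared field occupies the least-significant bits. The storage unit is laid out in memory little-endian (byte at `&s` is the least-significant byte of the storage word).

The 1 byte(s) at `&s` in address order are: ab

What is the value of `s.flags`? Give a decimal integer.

[0]=0xab (little-endian) → word 0xab
len [0+:1] = (word>>0) & 0x1 = 1
flags [1+:4] = (word>>1) & 0xf = 5  ←
err [5+:1] = (word>>5) & 0x1 = 1
id [6+:2] = (word>>6) & 0x3 = 2
flags signed 4b, MSB=0: value = 5

5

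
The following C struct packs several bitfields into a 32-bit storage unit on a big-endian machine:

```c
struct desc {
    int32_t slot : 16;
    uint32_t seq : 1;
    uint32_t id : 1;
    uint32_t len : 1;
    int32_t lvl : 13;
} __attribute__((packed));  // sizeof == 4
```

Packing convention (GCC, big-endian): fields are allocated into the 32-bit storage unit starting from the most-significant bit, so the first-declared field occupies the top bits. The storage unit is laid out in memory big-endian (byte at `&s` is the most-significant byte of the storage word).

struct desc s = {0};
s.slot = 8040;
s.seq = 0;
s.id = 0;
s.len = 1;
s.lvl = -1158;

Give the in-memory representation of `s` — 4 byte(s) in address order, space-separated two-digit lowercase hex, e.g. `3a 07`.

1f 68 3b 7a

slot (16b) val=8040 bits=0x1f68 at bit 16: 0x1f680000
seq (1b) val=0 bits=0x0 at bit 15: 0x1f680000
id (1b) val=0 bits=0x0 at bit 14: 0x1f680000
len (1b) val=1 bits=0x1 at bit 13: 0x1f682000
lvl (13b) val=-1158 bits=0x1b7a at bit 0: 0x1f683b7a
word = 0x1f683b7a → big-endian bytes:
  [0]=0x1f  [1]=0x68  [2]=0x3b  [3]=0x7a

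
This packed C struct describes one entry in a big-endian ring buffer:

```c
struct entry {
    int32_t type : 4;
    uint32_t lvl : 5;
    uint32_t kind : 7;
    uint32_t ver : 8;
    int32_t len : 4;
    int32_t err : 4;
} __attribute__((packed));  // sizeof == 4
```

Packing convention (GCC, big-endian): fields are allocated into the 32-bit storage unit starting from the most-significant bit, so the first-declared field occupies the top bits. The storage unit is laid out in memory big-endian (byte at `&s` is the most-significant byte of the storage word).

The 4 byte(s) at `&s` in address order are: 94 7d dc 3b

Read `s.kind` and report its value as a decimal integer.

125

[0]=0x94 [1]=0x7d [2]=0xdc [3]=0x3b (big-endian) → word 0x947ddc3b
type [28+:4] = (word>>28) & 0xf = 9
lvl [23+:5] = (word>>23) & 0x1f = 8
kind [16+:7] = (word>>16) & 0x7f = 125  ←
ver [8+:8] = (word>>8) & 0xff = 220
len [4+:4] = (word>>4) & 0xf = 3
err [0+:4] = (word>>0) & 0xf = 11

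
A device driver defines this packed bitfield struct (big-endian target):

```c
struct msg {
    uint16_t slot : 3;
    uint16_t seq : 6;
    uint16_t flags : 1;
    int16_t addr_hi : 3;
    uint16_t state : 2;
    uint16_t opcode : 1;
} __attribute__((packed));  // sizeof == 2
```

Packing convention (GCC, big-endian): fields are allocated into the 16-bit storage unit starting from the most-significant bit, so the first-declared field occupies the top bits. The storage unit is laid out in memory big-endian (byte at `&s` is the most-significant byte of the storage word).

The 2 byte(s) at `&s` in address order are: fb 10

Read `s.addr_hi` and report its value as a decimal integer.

2

[0]=0xfb [1]=0x10 (big-endian) → word 0xfb10
slot:3 @ bit 13 → (0xfb10>>13)&0x7 = 0x7
seq:6 @ bit 7 → (0xfb10>>7)&0x3f = 0x36
flags:1 @ bit 6 → (0xfb10>>6)&0x1 = 0x0
addr_hi:3 @ bit 3 → (0xfb10>>3)&0x7 = 0x2  ←
state:2 @ bit 1 → (0xfb10>>1)&0x3 = 0x0
opcode:1 @ bit 0 → (0xfb10>>0)&0x1 = 0x0
addr_hi signed 3b, MSB=0: value = 2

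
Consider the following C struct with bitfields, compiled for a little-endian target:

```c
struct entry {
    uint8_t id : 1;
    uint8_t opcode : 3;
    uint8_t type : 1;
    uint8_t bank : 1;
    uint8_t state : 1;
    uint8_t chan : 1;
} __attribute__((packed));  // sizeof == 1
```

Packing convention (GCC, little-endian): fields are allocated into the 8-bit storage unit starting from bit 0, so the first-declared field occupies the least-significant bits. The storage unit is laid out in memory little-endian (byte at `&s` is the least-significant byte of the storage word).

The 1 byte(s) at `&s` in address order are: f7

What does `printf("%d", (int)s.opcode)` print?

3

[0]=0xf7 (little-endian) → word 0xf7
id:1 @ bit 0 → (0xf7>>0)&0x1 = 0x1
opcode:3 @ bit 1 → (0xf7>>1)&0x7 = 0x3  ←
type:1 @ bit 4 → (0xf7>>4)&0x1 = 0x1
bank:1 @ bit 5 → (0xf7>>5)&0x1 = 0x1
state:1 @ bit 6 → (0xf7>>6)&0x1 = 0x1
chan:1 @ bit 7 → (0xf7>>7)&0x1 = 0x1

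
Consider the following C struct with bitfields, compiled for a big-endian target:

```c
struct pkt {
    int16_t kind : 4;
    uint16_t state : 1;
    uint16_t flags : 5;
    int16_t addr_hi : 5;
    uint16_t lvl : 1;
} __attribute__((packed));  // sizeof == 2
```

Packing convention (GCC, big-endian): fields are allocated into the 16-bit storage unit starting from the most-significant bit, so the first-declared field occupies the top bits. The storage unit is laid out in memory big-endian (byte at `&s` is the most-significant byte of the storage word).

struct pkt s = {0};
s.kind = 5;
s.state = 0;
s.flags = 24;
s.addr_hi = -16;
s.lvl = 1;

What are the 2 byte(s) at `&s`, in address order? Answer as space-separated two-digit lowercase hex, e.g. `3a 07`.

kind (4b) val=5 bits=0x5 at bit 12: 0x5000
state (1b) val=0 bits=0x0 at bit 11: 0x5000
flags (5b) val=24 bits=0x18 at bit 6: 0x5600
addr_hi (5b) val=-16 bits=0x10 at bit 1: 0x5620
lvl (1b) val=1 bits=0x1 at bit 0: 0x5621
word = 0x5621 → big-endian bytes:
  [0]=0x56  [1]=0x21

56 21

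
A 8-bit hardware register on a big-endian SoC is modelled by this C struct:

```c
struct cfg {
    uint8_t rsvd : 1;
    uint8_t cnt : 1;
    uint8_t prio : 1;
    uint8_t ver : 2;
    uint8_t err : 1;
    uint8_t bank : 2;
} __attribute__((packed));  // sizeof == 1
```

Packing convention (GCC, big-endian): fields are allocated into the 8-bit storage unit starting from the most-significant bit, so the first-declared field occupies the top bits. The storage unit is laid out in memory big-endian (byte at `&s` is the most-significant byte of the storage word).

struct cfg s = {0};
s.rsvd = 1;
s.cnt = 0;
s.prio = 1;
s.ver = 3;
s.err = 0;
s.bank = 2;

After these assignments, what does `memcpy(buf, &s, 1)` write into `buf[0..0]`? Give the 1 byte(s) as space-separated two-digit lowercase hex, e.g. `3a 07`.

[7+:1] rsvd=1 & 0x1 = 0x1; word=0x80
[6+:1] cnt=0 & 0x1 = 0x0; word=0x80
[5+:1] prio=1 & 0x1 = 0x1; word=0xa0
[3+:2] ver=3 & 0x3 = 0x3; word=0xb8
[2+:1] err=0 & 0x1 = 0x0; word=0xb8
[0+:2] bank=2 & 0x3 = 0x2; word=0xba
word = 0xba → big-endian bytes:
  [0]=0xba

ba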